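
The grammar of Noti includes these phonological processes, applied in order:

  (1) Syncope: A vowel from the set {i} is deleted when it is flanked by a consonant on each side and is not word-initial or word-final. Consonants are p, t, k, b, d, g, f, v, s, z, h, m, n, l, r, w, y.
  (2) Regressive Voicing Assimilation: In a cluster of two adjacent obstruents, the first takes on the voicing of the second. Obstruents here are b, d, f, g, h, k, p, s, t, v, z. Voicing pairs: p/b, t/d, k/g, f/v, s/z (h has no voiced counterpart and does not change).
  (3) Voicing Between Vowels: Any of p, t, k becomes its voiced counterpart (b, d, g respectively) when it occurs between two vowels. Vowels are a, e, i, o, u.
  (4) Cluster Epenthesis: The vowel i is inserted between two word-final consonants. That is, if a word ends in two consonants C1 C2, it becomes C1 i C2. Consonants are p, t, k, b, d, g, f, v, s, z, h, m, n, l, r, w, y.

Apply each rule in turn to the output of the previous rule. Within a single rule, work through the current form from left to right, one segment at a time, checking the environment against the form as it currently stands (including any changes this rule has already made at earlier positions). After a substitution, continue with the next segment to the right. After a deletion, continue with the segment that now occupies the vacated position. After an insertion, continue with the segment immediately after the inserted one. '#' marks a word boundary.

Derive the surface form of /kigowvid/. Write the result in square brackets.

[ggowvid]

(1) Syncope: [kigowvid] → [kgowvd]
(2) Regressive Voicing Assimilation: [kgowvd] → [ggowvd]
(3) Voicing Between Vowels: no change — [ggowvd]
(4) Cluster Epenthesis: [ggowvd] → [ggowvid]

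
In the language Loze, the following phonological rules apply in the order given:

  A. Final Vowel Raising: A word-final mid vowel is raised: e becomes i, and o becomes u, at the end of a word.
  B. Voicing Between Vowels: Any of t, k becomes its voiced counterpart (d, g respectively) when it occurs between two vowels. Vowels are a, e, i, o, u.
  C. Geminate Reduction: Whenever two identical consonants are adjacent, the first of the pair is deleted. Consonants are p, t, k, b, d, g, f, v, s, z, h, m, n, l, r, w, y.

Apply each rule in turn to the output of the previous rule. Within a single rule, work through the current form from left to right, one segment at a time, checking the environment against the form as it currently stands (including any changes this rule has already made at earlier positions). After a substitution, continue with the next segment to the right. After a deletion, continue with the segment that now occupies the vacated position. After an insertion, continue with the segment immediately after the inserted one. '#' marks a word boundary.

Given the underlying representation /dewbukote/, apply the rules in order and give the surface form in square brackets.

[dewbugodi]

A Final Vowel Raising: [dewbukote] → [dewbukoti]
B Voicing Between Vowels: [dewbukoti] → [dewbugodi]
C Geminate Reduction: no change — [dewbugodi]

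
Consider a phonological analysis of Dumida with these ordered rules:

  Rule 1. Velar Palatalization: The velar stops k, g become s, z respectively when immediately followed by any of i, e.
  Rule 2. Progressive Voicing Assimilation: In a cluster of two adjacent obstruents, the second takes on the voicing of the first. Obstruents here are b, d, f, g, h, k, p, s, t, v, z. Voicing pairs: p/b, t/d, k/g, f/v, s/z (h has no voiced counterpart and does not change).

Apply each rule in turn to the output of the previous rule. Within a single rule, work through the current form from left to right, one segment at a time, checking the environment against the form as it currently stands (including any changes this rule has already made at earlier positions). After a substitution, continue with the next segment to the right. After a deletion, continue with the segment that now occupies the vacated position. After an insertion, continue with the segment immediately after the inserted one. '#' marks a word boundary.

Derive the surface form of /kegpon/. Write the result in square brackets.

[segbon]

Rule 1 Velar Palatalization: [kegpon] → [segpon]
Rule 2 Progressive Voicing Assimilation: [segpon] → [segbon]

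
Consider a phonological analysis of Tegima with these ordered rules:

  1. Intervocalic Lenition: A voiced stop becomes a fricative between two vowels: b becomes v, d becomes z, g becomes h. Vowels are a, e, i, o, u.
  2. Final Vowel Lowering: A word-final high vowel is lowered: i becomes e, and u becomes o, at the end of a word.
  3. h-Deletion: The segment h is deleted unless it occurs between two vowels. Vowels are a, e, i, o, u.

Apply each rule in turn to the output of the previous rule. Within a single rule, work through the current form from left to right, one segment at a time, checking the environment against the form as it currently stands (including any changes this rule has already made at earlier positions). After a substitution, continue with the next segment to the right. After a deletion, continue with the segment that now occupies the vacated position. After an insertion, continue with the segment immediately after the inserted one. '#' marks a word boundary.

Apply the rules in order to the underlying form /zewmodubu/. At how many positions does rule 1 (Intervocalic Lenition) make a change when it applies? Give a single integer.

1 Intervocalic Lenition: [zewmodubu] → [zewmozuvu]
2 Final Vowel Lowering: [zewmozuvu] → [zewmozuvo]
3 h-Deletion: no change — [zewmozuvo]
Rule 1 changed 2 position(s).

2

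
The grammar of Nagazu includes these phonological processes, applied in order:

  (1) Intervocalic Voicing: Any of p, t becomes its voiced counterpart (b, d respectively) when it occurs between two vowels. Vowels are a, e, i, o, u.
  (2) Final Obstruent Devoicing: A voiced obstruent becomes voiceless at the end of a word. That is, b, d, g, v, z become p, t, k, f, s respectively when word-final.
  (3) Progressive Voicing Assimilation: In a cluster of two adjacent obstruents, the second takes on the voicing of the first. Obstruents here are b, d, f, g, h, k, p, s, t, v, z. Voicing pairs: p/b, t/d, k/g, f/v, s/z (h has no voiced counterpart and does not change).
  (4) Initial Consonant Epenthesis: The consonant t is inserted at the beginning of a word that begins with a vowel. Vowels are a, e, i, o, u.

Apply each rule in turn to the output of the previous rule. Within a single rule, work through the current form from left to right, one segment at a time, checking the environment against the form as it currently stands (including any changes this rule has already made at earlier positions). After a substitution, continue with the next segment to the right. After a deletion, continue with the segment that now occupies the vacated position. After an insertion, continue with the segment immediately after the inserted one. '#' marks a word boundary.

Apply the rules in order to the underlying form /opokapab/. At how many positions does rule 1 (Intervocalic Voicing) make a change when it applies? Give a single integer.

(1) Intervocalic Voicing: [opokapab] → [obokabab]
(2) Final Obstruent Devoicing: [obokabab] → [obokabap]
(3) Progressive Voicing Assimilation: no change — [obokabap]
(4) Initial Consonant Epenthesis: [obokabap] → [tobokabap]
Rule 1 changed 2 position(s).

2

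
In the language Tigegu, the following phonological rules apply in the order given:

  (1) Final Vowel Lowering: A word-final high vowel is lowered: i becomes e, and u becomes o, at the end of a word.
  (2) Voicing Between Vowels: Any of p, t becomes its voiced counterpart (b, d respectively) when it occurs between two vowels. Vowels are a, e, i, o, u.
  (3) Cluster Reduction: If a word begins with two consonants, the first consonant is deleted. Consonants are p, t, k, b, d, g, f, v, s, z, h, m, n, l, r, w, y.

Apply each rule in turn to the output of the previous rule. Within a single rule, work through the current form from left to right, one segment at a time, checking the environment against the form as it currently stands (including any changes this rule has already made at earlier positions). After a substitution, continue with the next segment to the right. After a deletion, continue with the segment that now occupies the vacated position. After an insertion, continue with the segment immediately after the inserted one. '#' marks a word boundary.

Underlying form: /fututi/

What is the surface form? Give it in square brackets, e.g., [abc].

[fudude]

(1) Final Vowel Lowering: [fututi] → [futute]
(2) Voicing Between Vowels: [futute] → [fudude]
(3) Cluster Reduction: no change — [fudude]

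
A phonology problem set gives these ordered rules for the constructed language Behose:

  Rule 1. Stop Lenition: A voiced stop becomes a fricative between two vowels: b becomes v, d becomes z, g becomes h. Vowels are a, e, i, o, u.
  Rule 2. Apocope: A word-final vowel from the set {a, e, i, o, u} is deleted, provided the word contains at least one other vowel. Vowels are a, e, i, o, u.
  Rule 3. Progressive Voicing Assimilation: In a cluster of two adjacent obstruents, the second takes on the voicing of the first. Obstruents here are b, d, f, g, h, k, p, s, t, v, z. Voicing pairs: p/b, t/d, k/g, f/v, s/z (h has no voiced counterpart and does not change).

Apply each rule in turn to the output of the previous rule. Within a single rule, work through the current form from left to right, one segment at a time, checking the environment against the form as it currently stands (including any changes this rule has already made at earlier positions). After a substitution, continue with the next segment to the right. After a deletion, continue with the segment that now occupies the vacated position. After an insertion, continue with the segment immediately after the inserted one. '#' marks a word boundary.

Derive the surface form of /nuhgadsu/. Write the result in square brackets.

Rule 1 Stop Lenition: no change — [nuhgadsu]
Rule 2 Apocope: [nuhgadsu] → [nuhgads]
Rule 3 Progressive Voicing Assimilation: [nuhgads] → [nuhkadz]

[nuhkadz]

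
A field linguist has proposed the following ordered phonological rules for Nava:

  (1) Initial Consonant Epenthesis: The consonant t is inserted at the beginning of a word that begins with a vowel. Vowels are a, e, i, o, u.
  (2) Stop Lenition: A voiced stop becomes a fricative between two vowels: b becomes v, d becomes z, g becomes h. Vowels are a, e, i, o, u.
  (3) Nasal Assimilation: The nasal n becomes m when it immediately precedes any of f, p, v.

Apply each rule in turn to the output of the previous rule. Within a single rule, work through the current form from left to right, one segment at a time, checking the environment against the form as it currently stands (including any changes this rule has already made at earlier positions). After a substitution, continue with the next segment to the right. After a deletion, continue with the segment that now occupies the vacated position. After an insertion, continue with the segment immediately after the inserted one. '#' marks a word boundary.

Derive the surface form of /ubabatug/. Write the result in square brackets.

[tuvavatug]

(1) Initial Consonant Epenthesis: [ubabatug] → [tubabatug]
(2) Stop Lenition: [tubabatug] → [tuvavatug]
(3) Nasal Assimilation: no change — [tuvavatug]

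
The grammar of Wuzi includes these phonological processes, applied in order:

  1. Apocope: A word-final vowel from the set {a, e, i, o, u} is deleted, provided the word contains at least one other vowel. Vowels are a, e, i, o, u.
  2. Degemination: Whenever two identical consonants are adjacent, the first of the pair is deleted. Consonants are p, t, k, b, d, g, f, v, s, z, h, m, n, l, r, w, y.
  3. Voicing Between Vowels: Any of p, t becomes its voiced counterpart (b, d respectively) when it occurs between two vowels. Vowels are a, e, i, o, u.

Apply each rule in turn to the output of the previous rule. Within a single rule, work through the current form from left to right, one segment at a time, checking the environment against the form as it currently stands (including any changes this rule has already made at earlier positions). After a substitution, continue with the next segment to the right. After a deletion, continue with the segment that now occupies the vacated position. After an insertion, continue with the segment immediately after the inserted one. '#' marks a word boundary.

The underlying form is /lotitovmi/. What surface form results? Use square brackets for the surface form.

[lodidovm]

1 Apocope: [lotitovmi] → [lotitovm]
2 Degemination: no change — [lotitovm]
3 Voicing Between Vowels: [lotitovm] → [lodidovm]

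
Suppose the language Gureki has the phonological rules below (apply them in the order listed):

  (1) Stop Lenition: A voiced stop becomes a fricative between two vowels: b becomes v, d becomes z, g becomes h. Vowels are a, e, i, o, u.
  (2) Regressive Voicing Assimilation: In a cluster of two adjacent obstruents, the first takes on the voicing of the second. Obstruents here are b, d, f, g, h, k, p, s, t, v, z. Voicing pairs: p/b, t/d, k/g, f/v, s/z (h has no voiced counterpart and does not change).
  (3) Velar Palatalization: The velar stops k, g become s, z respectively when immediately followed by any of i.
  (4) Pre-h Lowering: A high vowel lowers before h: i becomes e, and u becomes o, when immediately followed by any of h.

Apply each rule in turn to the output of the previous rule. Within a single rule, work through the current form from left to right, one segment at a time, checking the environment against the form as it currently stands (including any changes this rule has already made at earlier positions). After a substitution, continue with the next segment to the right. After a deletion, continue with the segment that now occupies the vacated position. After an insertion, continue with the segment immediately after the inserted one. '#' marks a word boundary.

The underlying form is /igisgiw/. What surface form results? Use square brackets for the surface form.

(1) Stop Lenition: [igisgiw] → [ihisgiw]
(2) Regressive Voicing Assimilation: [ihisgiw] → [ihizgiw]
(3) Velar Palatalization: [ihizgiw] → [ihizziw]
(4) Pre-h Lowering: [ihizziw] → [ehizziw]

[ehizziw]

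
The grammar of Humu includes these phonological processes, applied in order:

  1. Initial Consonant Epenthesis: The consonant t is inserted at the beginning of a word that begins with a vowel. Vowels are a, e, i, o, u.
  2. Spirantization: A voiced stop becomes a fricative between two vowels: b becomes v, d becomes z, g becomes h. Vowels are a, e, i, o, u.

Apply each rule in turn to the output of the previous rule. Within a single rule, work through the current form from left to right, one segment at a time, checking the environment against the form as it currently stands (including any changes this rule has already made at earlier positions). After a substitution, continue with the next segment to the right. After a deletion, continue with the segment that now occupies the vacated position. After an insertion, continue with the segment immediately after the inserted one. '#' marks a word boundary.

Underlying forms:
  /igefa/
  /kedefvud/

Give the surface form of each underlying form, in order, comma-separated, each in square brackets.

/igefa/:
  1 Initial Consonant Epenthesis: [igefa] → [tigefa]
  2 Spirantization: [tigefa] → [tihefa]
/kedefvud/:
  1 Initial Consonant Epenthesis: no change — [kedefvud]
  2 Spirantization: [kedefvud] → [kezefvud]

[tihefa], [kezefvud]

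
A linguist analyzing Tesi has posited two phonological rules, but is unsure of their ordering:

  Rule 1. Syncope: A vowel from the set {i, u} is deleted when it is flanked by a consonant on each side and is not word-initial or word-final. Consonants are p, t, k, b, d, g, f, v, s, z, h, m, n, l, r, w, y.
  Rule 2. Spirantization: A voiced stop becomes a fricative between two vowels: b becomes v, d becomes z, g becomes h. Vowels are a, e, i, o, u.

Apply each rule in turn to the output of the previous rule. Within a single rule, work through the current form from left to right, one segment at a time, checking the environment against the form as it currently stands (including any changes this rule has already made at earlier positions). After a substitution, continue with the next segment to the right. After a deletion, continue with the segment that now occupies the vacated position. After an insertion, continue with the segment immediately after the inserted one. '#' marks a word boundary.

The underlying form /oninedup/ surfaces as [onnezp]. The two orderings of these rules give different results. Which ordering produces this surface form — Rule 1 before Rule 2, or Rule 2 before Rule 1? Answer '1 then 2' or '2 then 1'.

2 then 1

Order 1 then 2:
  1 Syncope: [oninedup] → [onnedp]
  2 Spirantization: no change — [onnedp]
  result: [onnedp]
Order 2 then 1:
  2 Spirantization: [oninedup] → [oninezup]
  1 Syncope: [oninezup] → [onnezp]
  result: [onnezp]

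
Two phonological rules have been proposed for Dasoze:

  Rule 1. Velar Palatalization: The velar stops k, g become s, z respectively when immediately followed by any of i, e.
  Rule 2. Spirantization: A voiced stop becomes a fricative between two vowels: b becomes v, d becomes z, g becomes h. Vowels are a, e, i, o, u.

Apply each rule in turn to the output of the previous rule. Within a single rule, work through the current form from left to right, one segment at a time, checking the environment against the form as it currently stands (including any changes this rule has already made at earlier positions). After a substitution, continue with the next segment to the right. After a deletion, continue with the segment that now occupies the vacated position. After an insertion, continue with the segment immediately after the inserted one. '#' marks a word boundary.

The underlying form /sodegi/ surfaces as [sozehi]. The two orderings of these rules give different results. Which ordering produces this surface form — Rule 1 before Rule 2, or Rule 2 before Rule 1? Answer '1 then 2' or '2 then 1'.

2 then 1

Order 1 then 2:
  1 Velar Palatalization: [sodegi] → [sodezi]
  2 Spirantization: [sodezi] → [sozezi]
  result: [sozezi]
Order 2 then 1:
  2 Spirantization: [sodegi] → [sozehi]
  1 Velar Palatalization: no change — [sozehi]
  result: [sozehi]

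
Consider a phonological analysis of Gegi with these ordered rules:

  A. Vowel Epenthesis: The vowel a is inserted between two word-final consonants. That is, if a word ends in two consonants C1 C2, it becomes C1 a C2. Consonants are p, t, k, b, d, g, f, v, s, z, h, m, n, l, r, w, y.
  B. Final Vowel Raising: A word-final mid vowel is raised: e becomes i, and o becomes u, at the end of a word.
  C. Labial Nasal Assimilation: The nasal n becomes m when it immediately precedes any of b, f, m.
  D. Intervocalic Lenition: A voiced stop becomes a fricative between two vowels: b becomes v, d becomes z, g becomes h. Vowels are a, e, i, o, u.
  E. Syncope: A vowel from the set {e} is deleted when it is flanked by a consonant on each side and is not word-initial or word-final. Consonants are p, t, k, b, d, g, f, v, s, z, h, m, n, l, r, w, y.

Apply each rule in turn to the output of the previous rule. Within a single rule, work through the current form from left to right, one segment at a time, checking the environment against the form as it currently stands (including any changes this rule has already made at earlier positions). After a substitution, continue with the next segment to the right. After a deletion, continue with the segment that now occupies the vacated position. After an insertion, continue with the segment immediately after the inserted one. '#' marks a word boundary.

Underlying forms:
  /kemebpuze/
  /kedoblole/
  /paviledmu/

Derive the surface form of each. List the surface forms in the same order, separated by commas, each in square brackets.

[kmbpuzi], [kzobloli], [pavildmu]

/kemebpuze/:
  A Vowel Epenthesis: no change — [kemebpuze]
  B Final Vowel Raising: [kemebpuze] → [kemebpuzi]
  C Labial Nasal Assimilation: no change — [kemebpuzi]
  D Intervocalic Lenition: no change — [kemebpuzi]
  E Syncope: [kemebpuzi] → [kmbpuzi]
/kedoblole/:
  A Vowel Epenthesis: no change — [kedoblole]
  B Final Vowel Raising: [kedoblole] → [kedobloli]
  C Labial Nasal Assimilation: no change — [kedobloli]
  D Intervocalic Lenition: [kedobloli] → [kezobloli]
  E Syncope: [kezobloli] → [kzobloli]
/paviledmu/:
  A Vowel Epenthesis: no change — [paviledmu]
  B Final Vowel Raising: no change — [paviledmu]
  C Labial Nasal Assimilation: no change — [paviledmu]
  D Intervocalic Lenition: no change — [paviledmu]
  E Syncope: [paviledmu] → [pavildmu]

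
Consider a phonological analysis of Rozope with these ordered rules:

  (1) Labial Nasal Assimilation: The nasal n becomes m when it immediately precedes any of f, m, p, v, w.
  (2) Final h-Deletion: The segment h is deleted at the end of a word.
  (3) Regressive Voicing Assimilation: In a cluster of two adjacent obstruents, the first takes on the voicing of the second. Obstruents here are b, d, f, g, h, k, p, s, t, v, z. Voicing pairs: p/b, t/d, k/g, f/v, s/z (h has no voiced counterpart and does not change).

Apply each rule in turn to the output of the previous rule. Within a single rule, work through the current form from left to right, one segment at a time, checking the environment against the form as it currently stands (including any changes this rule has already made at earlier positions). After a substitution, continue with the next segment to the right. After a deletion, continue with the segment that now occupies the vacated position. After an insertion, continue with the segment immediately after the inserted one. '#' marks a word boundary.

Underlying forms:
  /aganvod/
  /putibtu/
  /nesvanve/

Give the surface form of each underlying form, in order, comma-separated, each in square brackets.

/aganvod/:
  (1) Labial Nasal Assimilation: [aganvod] → [agamvod]
  (2) Final h-Deletion: no change — [agamvod]
  (3) Regressive Voicing Assimilation: no change — [agamvod]
/putibtu/:
  (1) Labial Nasal Assimilation: no change — [putibtu]
  (2) Final h-Deletion: no change — [putibtu]
  (3) Regressive Voicing Assimilation: [putibtu] → [putiptu]
/nesvanve/:
  (1) Labial Nasal Assimilation: [nesvanve] → [nesvamve]
  (2) Final h-Deletion: no change — [nesvamve]
  (3) Regressive Voicing Assimilation: [nesvamve] → [nezvamve]

[agamvod], [putiptu], [nezvamve]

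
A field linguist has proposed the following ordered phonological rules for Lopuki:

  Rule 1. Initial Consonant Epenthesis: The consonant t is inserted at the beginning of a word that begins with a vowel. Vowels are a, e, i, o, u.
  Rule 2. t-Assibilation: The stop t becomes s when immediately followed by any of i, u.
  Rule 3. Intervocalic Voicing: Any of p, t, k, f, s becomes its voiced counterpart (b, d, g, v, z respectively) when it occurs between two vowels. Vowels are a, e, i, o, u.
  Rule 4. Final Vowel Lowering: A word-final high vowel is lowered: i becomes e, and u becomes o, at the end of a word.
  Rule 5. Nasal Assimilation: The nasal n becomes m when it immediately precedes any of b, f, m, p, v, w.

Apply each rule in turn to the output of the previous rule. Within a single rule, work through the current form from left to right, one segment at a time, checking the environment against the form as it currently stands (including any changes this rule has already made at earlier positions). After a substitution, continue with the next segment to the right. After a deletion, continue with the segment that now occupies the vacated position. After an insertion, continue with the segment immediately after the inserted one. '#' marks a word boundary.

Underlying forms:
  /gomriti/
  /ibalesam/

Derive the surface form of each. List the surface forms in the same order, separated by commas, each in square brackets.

/gomriti/:
  Rule 1 Initial Consonant Epenthesis: no change — [gomriti]
  Rule 2 t-Assibilation: [gomriti] → [gomrisi]
  Rule 3 Intervocalic Voicing: [gomrisi] → [gomrizi]
  Rule 4 Final Vowel Lowering: [gomrizi] → [gomrize]
  Rule 5 Nasal Assimilation: no change — [gomrize]
/ibalesam/:
  Rule 1 Initial Consonant Epenthesis: [ibalesam] → [tibalesam]
  Rule 2 t-Assibilation: [tibalesam] → [sibalesam]
  Rule 3 Intervocalic Voicing: [sibalesam] → [sibalezam]
  Rule 4 Final Vowel Lowering: no change — [sibalezam]
  Rule 5 Nasal Assimilation: no change — [sibalezam]

[gomrize], [sibalezam]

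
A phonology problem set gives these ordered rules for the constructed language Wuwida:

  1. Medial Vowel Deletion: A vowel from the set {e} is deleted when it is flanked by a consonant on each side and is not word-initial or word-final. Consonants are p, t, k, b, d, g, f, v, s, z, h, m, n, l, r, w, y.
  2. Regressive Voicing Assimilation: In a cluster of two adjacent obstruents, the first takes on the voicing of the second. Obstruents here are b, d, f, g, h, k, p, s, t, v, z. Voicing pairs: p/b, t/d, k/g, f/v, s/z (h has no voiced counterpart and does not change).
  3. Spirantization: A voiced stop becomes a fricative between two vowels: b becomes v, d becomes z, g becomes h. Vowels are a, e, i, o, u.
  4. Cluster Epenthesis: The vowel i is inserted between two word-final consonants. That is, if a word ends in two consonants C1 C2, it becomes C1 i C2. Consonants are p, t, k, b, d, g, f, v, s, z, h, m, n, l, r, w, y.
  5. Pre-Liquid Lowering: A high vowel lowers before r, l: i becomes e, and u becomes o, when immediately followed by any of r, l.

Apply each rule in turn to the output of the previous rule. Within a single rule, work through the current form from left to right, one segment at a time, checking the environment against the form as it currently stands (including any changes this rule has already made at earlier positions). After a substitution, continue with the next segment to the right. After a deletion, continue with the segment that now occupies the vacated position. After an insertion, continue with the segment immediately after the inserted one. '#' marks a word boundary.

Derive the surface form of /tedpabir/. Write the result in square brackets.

1 Medial Vowel Deletion: [tedpabir] → [tdpabir]
2 Regressive Voicing Assimilation: [tdpabir] → [dtpabir]
3 Spirantization: [dtpabir] → [dtpavir]
4 Cluster Epenthesis: no change — [dtpavir]
5 Pre-Liquid Lowering: [dtpavir] → [dtpaver]

[dtpaver]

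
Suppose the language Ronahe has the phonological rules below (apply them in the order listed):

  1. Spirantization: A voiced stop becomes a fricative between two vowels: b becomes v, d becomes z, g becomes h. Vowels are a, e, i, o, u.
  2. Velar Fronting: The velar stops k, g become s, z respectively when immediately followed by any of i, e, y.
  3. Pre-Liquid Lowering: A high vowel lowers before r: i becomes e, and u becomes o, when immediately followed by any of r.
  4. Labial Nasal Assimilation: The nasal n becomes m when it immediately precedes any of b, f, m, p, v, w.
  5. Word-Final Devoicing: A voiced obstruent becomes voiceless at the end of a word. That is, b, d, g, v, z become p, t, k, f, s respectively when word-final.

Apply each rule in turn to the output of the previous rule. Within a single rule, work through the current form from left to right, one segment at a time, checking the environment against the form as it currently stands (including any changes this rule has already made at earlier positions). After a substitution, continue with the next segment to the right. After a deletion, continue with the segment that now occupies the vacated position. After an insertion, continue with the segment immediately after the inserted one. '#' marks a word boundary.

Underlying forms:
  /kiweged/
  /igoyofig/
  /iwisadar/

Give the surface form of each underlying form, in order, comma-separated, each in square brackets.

[siwehet], [ihoyofik], [iwisazar]

/kiweged/:
  1 Spirantization: [kiweged] → [kiwehed]
  2 Velar Fronting: [kiwehed] → [siwehed]
  3 Pre-Liquid Lowering: no change — [siwehed]
  4 Labial Nasal Assimilation: no change — [siwehed]
  5 Word-Final Devoicing: [siwehed] → [siwehet]
/igoyofig/:
  1 Spirantization: [igoyofig] → [ihoyofig]
  2 Velar Fronting: no change — [ihoyofig]
  3 Pre-Liquid Lowering: no change — [ihoyofig]
  4 Labial Nasal Assimilation: no change — [ihoyofig]
  5 Word-Final Devoicing: [ihoyofig] → [ihoyofik]
/iwisadar/:
  1 Spirantization: [iwisadar] → [iwisazar]
  2 Velar Fronting: no change — [iwisazar]
  3 Pre-Liquid Lowering: no change — [iwisazar]
  4 Labial Nasal Assimilation: no change — [iwisazar]
  5 Word-Final Devoicing: no change — [iwisazar]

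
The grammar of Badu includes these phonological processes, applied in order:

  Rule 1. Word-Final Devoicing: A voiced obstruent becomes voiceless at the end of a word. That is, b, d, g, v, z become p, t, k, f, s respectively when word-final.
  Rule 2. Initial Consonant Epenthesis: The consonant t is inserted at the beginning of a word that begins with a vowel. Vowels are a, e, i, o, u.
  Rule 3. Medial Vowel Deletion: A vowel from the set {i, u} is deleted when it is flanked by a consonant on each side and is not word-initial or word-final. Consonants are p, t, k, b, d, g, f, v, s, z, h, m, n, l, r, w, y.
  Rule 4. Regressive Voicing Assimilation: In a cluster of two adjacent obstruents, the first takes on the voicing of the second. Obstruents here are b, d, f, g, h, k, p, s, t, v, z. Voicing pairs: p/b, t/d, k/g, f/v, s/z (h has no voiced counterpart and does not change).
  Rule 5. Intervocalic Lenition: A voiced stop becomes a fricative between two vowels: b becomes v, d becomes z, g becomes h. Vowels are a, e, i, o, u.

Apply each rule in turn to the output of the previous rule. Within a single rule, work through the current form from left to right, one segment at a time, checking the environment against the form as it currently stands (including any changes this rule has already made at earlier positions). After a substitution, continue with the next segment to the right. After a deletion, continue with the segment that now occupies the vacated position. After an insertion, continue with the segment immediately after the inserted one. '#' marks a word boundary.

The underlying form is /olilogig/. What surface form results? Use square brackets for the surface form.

[tollokk]

Rule 1 Word-Final Devoicing: [olilogig] → [olilogik]
Rule 2 Initial Consonant Epenthesis: [olilogik] → [tolilogik]
Rule 3 Medial Vowel Deletion: [tolilogik] → [tollogk]
Rule 4 Regressive Voicing Assimilation: [tollogk] → [tollokk]
Rule 5 Intervocalic Lenition: no change — [tollokk]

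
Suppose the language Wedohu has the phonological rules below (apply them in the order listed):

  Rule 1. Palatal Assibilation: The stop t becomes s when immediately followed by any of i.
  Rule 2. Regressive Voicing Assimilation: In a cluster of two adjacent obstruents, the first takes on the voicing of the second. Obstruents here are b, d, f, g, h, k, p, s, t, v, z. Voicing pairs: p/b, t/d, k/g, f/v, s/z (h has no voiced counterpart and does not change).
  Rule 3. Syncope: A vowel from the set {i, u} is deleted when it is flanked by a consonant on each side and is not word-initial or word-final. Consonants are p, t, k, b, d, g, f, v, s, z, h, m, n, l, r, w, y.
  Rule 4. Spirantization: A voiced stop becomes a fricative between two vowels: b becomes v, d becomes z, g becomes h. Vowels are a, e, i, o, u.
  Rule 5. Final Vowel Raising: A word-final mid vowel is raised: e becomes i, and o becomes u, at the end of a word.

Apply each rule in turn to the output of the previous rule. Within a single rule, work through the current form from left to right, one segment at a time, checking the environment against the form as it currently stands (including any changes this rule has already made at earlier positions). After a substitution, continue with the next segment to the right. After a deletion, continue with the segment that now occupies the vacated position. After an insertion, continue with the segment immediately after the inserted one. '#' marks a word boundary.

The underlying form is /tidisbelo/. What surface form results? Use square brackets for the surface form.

Rule 1 Palatal Assibilation: [tidisbelo] → [sidisbelo]
Rule 2 Regressive Voicing Assimilation: [sidisbelo] → [sidizbelo]
Rule 3 Syncope: [sidizbelo] → [sdzbelo]
Rule 4 Spirantization: no change — [sdzbelo]
Rule 5 Final Vowel Raising: [sdzbelo] → [sdzbelu]

[sdzbelu]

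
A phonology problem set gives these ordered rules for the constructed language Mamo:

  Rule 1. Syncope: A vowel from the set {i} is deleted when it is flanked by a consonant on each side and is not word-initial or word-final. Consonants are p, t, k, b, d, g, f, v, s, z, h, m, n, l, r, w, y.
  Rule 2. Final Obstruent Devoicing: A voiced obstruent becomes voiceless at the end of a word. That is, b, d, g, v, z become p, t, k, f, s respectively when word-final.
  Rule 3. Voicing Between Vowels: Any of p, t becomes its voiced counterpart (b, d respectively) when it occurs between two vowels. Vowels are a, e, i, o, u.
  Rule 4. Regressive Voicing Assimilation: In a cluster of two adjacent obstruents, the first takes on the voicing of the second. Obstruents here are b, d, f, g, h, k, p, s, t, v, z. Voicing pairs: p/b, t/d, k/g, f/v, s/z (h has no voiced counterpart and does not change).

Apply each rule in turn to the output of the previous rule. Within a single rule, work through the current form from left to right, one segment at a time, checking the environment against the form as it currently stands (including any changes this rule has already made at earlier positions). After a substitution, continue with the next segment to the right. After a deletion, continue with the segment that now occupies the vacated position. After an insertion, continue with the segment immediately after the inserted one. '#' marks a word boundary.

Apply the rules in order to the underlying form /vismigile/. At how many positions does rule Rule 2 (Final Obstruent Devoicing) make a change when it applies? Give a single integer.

0

Rule 1 Syncope: [vismigile] → [vsmgle]
Rule 2 Final Obstruent Devoicing: no change — [vsmgle]
Rule 3 Voicing Between Vowels: no change — [vsmgle]
Rule 4 Regressive Voicing Assimilation: [vsmgle] → [fsmgle]
Rule Rule 2 changed 0 position(s).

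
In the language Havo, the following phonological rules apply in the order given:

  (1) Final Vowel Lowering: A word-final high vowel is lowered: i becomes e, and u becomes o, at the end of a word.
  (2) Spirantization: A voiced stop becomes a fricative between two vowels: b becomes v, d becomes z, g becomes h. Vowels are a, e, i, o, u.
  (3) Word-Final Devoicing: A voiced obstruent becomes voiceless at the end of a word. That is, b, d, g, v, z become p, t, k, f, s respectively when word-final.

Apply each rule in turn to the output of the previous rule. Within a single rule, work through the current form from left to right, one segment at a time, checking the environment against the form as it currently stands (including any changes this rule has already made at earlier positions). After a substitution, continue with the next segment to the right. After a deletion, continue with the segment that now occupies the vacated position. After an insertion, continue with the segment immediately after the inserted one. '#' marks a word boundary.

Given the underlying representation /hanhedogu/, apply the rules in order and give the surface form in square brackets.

[hanhezoho]

(1) Final Vowel Lowering: [hanhedogu] → [hanhedogo]
(2) Spirantization: [hanhedogo] → [hanhezoho]
(3) Word-Final Devoicing: no change — [hanhezoho]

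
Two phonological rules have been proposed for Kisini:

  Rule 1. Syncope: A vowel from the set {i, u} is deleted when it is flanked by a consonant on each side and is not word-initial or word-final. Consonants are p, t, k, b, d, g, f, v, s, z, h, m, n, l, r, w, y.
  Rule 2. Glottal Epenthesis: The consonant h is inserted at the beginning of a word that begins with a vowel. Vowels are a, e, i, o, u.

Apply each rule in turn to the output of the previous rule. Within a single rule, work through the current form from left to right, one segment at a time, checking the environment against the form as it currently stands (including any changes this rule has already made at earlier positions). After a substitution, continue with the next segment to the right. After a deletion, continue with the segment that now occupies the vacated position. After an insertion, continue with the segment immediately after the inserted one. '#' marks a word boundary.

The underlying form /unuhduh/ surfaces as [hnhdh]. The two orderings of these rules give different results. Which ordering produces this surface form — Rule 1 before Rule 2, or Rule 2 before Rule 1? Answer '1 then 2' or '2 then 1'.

Order 1 then 2:
  1 Syncope: [unuhduh] → [unhdh]
  2 Glottal Epenthesis: [unhdh] → [hunhdh]
  result: [hunhdh]
Order 2 then 1:
  2 Glottal Epenthesis: [unuhduh] → [hunuhduh]
  1 Syncope: [hunuhduh] → [hnhdh]
  result: [hnhdh]

2 then 1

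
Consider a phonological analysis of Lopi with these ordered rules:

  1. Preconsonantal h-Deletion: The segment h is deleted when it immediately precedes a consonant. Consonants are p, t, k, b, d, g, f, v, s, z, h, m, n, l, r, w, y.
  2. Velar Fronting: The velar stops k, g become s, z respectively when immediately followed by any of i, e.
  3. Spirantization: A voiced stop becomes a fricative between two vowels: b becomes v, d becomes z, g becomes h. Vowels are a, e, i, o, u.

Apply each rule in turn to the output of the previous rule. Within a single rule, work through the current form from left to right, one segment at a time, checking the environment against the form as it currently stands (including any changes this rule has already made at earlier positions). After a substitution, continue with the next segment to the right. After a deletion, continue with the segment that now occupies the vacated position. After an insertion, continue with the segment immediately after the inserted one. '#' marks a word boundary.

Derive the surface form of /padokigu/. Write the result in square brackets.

1 Preconsonantal h-Deletion: no change — [padokigu]
2 Velar Fronting: [padokigu] → [padosigu]
3 Spirantization: [padosigu] → [pazosihu]

[pazosihu]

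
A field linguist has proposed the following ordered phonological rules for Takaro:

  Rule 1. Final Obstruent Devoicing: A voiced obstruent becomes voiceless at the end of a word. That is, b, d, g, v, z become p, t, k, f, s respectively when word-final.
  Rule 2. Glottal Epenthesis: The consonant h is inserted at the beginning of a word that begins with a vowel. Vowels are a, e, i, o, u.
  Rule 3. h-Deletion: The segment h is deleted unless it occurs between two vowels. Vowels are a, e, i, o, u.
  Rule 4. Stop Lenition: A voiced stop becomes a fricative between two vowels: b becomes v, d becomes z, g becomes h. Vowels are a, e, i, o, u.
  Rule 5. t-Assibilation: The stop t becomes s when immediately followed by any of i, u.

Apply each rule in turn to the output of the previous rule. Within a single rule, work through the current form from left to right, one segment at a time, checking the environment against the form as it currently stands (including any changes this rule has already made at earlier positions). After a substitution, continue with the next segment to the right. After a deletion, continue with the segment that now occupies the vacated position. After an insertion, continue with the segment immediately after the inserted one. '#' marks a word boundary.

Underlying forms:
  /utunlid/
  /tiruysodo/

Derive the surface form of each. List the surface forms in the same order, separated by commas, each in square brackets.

/utunlid/:
  Rule 1 Final Obstruent Devoicing: [utunlid] → [utunlit]
  Rule 2 Glottal Epenthesis: [utunlit] → [hutunlit]
  Rule 3 h-Deletion: [hutunlit] → [utunlit]
  Rule 4 Stop Lenition: no change — [utunlit]
  Rule 5 t-Assibilation: [utunlit] → [usunlit]
/tiruysodo/:
  Rule 1 Final Obstruent Devoicing: no change — [tiruysodo]
  Rule 2 Glottal Epenthesis: no change — [tiruysodo]
  Rule 3 h-Deletion: no change — [tiruysodo]
  Rule 4 Stop Lenition: [tiruysodo] → [tiruysozo]
  Rule 5 t-Assibilation: [tiruysozo] → [siruysozo]

[usunlit], [siruysozo]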